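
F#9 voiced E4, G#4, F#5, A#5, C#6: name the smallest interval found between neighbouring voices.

Adjacent intervals: E4→G#4 = major third; G#4→F#5 = minor seventh; F#5→A#5 = major third; A#5→C#6 = minor third.
The smallest is A#5 to C#6, a minor third (3 semitones).

minor 3rd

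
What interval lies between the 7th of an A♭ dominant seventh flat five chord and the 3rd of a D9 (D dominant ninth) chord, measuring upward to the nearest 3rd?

A♭ dominant seventh flat five has G♭ as its 7th, and D9 (D dominant ninth) has F♯ as its 3rd.
7 letter names make it a seventh; at 12 semitones (a half step wider than major) the quality is augmented.

augmented seventh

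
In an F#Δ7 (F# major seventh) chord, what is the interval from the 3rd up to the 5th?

F# major seventh: F#-A#-C#-E#.
The 3rd is A# and the 5th is C#.
A# up to C# is 3 semitones, a half step narrower than a major third, so the interval is minor.

minor third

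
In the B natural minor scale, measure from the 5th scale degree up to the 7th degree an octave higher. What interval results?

The scale runs B C# D E F# G A.
So we need the interval from F# up to A.
10 letter names make it a tenth; at 15 semitones (a half step narrower than major) the quality is minor.

minor 10th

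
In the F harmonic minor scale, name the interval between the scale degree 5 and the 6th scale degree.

Spelling the F harmonic minor scale: F G Ab Bb C Db E.
Scale degree 5 = C; degree 6 = Db.
From C to Db: 1 semitone over a second = minor.

m2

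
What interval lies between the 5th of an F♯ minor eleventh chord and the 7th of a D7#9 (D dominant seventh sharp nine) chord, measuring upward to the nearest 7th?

diminished octave

F♯ minor eleventh has C♯ as its 5th, and D7#9 (D dominant seventh sharp nine) has C as its 7th.
From C♯ to C: 11 semitones over an octave = diminished.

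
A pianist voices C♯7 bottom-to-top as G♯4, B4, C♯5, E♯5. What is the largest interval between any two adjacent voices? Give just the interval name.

M3

Adjacent intervals: G♯4→B4 = minor third; B4→C♯5 = major second; C♯5→E♯5 = major third.
The largest is C♯5 to E♯5, a major third (4 semitones).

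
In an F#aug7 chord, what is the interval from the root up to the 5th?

augmented fifth

The chord tones of F#+7 are F#-A#-C##-E.
That puts F# below C##.
F# up to C## is 8 semitones, a half step wider than a perfect fifth, so the interval is augmented.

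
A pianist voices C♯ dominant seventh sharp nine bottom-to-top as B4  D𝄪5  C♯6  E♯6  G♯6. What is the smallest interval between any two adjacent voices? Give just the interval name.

Adjacent intervals: B4→D𝄪5 = augmented third; D𝄪5→C♯6 = diminished seventh; C♯6→E♯6 = major third; E♯6→G♯6 = minor third.
The smallest is E♯6 to G♯6, a minor third (3 semitones).

minor third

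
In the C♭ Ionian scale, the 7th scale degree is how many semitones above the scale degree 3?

The scale is C♭ D♭ E♭ F♭ G♭ A♭ B♭.
E♭ up to B♭ is a perfect fifth — 7 semitones.

7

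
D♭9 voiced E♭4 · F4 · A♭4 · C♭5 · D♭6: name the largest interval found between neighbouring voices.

major ninth

Adjacent intervals: E♭4→F4 = major second; F4→A♭4 = minor third; A♭4→C♭5 = minor third; C♭5→D♭6 = major ninth.
The largest is C♭5 to D♭6, a major ninth (14 semitones).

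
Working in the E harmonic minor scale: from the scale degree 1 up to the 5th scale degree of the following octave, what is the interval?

E harmonic minor: E F♯ G A B C D♯.
That puts E below B.
From E to B is 19 semitones, exactly the perfect twelfth.

perfect 12th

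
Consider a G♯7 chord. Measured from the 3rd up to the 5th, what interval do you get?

minor third

G♯7: G♯ B♯ D♯ F♯.
The 3rd is B♯ and the 5th is D♯.
B♯ up to D♯ is 3 semitones, a half step narrower than a major third, so the interval is minor.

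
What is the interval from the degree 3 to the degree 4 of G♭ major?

The scale runs G♭ A♭ B♭ C♭ D♭ E♭ F.
Degree 3 = B♭; 4th degree = C♭.
From B♭ to C♭: 1 semitone over a second = minor.

minor second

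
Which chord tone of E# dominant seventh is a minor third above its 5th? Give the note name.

E#7 (E# dominant seventh) is spelled E#–G##–B#–D#.
The 5th is B#. A minor third above B# is D#.
D# is the chord's 7th.

D#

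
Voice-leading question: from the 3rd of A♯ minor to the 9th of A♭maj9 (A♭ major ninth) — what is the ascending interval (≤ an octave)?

diminished 7th

The 3rd of A♯ minor is C♯; the 9th of A♭maj9 (A♭ major ninth) is B♭.
7 letter names make it a seventh; at 9 semitones (a whole step narrower than major) the quality is diminished.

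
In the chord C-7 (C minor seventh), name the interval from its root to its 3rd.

C minor seventh: C E♭ G B♭.
The root is C and the 3rd is E♭.
From C to E♭: 3 semitones over a third = minor.

minor third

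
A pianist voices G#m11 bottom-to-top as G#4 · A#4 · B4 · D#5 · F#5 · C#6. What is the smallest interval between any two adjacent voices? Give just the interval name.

Adjacent intervals: G#4→A#4 = major second; A#4→B4 = minor second; B4→D#5 = major third; D#5→F#5 = minor third; F#5→C#6 = perfect fifth.
The smallest is A#4 to B4, a minor second (1 semitone).

m2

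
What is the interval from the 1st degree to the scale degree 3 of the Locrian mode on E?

E locrian: E F G A Bb C D.
So we need the interval from E up to G.
E up to G is 3 semitones, a half step narrower than a major third, so the interval is minor.

minor third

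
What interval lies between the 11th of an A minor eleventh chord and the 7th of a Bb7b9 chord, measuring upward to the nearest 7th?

diminished fifth

A minor eleventh has D as its 11th, and Bb7b9 has Ab as its 7th.
D up to Ab is 6 semitones, a half step narrower than a perfect fifth, so the interval is diminished.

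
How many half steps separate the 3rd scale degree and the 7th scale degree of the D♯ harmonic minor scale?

The scale is D♯ E♯ F♯ G♯ A♯ B C𝄪.
F♯ up to C𝄪 is an augmented fifth — 8 semitones.

8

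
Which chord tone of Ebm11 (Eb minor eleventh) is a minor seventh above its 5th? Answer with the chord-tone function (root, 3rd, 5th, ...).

Spelling the chord: Eb-Gb-Bb-Db-F-Ab.
The 5th is Bb. A minor seventh above Bb is Ab.
Ab is the chord's 11th.

11th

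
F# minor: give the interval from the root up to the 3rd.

Spelling the chord: F#, A, C#.
Root = F#; 3rd = A.
3 letter names make it a third; at 3 semitones (a half step narrower than major) the quality is minor.

minor third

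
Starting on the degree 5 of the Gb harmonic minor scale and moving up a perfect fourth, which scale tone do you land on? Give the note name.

The scale is Gb Ab Bbb Cb Db Ebb F.
The degree 5 is Db; a perfect fourth above that is Gb — scale degree 1.

Gb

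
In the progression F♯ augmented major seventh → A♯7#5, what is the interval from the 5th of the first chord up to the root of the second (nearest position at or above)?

The 5th of F♯ augmented major seventh is C𝄪; the root of A♯7#5 is A♯.
C𝄪 up to A♯ is 8 semitones, a half step narrower than a major sixth, so the interval is minor.

minor sixth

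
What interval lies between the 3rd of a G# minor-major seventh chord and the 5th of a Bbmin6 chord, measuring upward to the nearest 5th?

G# minor-major seventh has B as its 3rd, and Bbmin6 has F as its 5th.
From B to F: 6 semitones over a fifth = diminished.

d5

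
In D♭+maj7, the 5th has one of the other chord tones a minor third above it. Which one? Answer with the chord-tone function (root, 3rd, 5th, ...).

Spelling the chord: D♭–F–A–C.
The 5th is A. A minor third above A is C.
C is the chord's 7th.

7th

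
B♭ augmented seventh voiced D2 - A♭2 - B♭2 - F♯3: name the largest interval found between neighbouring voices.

augmented fifth

Adjacent intervals: D2→A♭2 = diminished fifth; A♭2→B♭2 = major second; B♭2→F♯3 = augmented fifth.
The largest is B♭2 to F♯3, an augmented fifth (8 semitones).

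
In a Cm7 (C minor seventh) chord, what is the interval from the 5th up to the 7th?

minor third

Spelling the chord: C E♭ G B♭.
That puts G below B♭.
G up to B♭ is 3 semitones, a half step narrower than a major third, so the interval is minor.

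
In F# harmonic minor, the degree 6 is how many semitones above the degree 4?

The scale is F# G# A B C# D E#.
B up to D is a minor third — 3 semitones.

3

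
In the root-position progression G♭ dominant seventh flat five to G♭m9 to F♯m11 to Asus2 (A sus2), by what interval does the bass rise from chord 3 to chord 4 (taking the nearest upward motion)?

The roots are F♯ and A.
3 letter names make it a third; at 3 semitones (a half step narrower than major) the quality is minor.

minor 3rd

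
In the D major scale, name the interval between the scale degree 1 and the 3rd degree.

M3

D major: D E F# G A B C#.
So we need the interval from D up to F#.
D up to F# spans 3 letter names and 4 semitones — a major third.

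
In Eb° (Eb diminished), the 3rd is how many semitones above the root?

The chord tones of Ebdim are Eb, Gb, Bbb.
Eb to Gb is a minor third: 3 semitones.

3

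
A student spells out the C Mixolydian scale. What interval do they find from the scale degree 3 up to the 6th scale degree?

perfect fourth

C mixolydian: C D E F G A B♭.
Scale degree 3 = E; 6th degree = A.
Counting 4 letters and 5 half steps from E gives a perfect fourth.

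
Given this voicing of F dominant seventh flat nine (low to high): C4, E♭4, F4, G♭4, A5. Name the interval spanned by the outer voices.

major thirteenth

The outer voices are C4 and A5.
C up to A spans 13 letter names and 21 semitones — a major thirteenth.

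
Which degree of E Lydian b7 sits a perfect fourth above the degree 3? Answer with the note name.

The scale is E F♯ G♯ A♯ B C♯ D.
The degree 3 is G♯; a perfect fourth above that is C♯ — scale degree 6.

C#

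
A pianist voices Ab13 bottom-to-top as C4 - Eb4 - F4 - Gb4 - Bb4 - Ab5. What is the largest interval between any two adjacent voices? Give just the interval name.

Adjacent intervals: C4→Eb4 = minor third; Eb4→F4 = major second; F4→Gb4 = minor second; Gb4→Bb4 = major third; Bb4→Ab5 = minor seventh.
The largest is Bb4 to Ab5, a minor seventh (10 semitones).

minor 7th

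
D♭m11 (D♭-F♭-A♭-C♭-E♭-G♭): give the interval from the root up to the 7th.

Root = D♭; 7th = C♭.
D♭ up to C♭ is 10 semitones, a half step narrower than a major seventh, so the interval is minor.

minor 7th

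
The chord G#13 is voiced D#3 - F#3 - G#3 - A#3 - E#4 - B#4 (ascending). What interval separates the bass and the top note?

M13

The outer voices are D#3 and B#4.
Counting 13 letters and 21 half steps from D# gives a major thirteenth.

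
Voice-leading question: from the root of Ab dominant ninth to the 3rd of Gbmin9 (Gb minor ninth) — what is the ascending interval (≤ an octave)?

The root of Ab dominant ninth is Ab; the 3rd of Gbmin9 (Gb minor ninth) is Bbb.
Ab up to Bbb is 1 semitone, a half step narrower than a major second, so the interval is minor.

minor second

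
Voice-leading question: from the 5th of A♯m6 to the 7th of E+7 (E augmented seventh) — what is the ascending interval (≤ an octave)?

d7

A♯m6 has E♯ as its 5th, and E+7 (E augmented seventh) has D as its 7th.
From E♯ to D: 9 semitones over a seventh = diminished.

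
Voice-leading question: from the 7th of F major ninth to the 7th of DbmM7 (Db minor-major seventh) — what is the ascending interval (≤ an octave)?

The 7th of F major ninth is E; the 7th of DbmM7 (Db minor-major seventh) is C.
6 letter names make it a sixth; at 8 semitones (a half step narrower than major) the quality is minor.

minor sixth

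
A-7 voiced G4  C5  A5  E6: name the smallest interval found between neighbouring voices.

Adjacent intervals: G4→C5 = perfect fourth; C5→A5 = major sixth; A5→E6 = perfect fifth.
The smallest is G4 to C5, a perfect fourth (5 semitones).

P4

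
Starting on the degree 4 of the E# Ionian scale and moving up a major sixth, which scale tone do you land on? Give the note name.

F##

The scale is E# F## G## A# B# C## D##.
The degree 4 is A#; a major sixth above that is F## — scale degree 2.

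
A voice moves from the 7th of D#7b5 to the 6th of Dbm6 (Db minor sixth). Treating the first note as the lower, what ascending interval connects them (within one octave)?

diminished seventh

D#7b5 has C# as its 7th, and Dbm6 (Db minor sixth) has Bb as its 6th.
7 letter names make it a seventh; at 9 semitones (a whole step narrower than major) the quality is diminished.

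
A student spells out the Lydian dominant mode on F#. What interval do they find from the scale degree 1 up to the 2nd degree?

M2

Spelling the Lydian dominant mode on F#: F# G# A# B# C# D# E.
So we need the interval from F# up to G#.
From F# to G# is 2 semitones, exactly the major second.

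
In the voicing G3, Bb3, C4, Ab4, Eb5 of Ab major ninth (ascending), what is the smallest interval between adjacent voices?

Adjacent intervals: G3→Bb3 = minor third; Bb3→C4 = major second; C4→Ab4 = minor sixth; Ab4→Eb5 = perfect fifth.
The smallest is Bb3 to C4, a major second (2 semitones).

major second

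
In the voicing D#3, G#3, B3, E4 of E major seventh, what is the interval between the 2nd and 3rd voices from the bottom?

m3

Those voices are G#3 and B3.
G# up to B is 3 semitones, a half step narrower than a major third, so the interval is minor.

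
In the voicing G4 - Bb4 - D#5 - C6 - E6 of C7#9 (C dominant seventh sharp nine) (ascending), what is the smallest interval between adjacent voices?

m3

Adjacent intervals: G4→Bb4 = minor third; Bb4→D#5 = augmented third; D#5→C6 = diminished seventh; C6→E6 = major third.
The smallest is G4 to Bb4, a minor third (3 semitones).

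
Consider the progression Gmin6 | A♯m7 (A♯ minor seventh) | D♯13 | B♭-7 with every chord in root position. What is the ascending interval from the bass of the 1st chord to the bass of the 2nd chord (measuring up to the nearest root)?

The roots are G and A♯.
G up to A♯ is 3 semitones, a half step wider than a major second, so the interval is augmented.

augmented 2nd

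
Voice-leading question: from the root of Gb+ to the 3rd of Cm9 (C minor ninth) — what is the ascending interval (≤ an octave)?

major sixth

Gb+ has Gb as its root, and Cm9 (C minor ninth) has Eb as its 3rd.
Counting 6 letters and 9 half steps from Gb gives a major sixth.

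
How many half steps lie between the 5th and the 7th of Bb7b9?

3

The chord tones of Bb7b9 (Bb dominant seventh flat nine) are Bb, D, F, Ab, Cb.
F to Ab is a minor third: 3 semitones.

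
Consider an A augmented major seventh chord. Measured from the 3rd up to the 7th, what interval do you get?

Spelling the chord: A–C♯–E♯–G♯.
So we need the interval from C♯ up to G♯.
Counting 5 letters and 7 half steps from C♯ gives a perfect fifth.

perfect 5th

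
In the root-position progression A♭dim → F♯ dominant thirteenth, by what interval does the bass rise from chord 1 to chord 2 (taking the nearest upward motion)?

augmented 6th

The roots are A♭ and F♯.
From A♭ to F♯: 10 semitones over a sixth = augmented.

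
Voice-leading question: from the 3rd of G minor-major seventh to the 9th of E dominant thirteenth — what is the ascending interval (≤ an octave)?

A5

The 3rd of G minor-major seventh is B♭; the 9th of E dominant thirteenth is F♯.
B♭ up to F♯ is 8 semitones, a half step wider than a perfect fifth, so the interval is augmented.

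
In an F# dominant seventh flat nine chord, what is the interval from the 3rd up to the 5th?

m3

F#7b9 is spelled F#-A#-C#-E-G.
The 3rd is A# and the 5th is C#.
3 letter names make it a third; at 3 semitones (a half step narrower than major) the quality is minor.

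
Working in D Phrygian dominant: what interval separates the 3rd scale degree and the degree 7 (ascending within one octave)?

The scale runs D E♭ F♯ G A B♭ C.
So we need the interval from F♯ up to C.
F♯ up to C is 6 semitones, a half step narrower than a perfect fifth, so the interval is diminished.

diminished fifth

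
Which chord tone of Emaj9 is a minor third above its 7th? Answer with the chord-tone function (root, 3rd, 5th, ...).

9th

The chord tones of Emaj9 (E major ninth) are E-G#-B-D#-F#.
The 7th is D#. A minor third above D# is F#.
F# is the chord's 9th.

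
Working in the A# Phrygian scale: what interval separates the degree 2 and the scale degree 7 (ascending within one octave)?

Spelling the A# Phrygian scale: A# B C# D# E# F# G#.
So we need the interval from B up to G#.
Counting 6 letters and 9 half steps from B gives a major sixth.

M6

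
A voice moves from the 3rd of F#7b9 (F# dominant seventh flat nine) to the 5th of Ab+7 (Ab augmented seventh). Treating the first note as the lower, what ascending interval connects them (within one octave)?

The 3rd of F#7b9 (F# dominant seventh flat nine) is A#; the 5th of Ab+7 (Ab augmented seventh) is E.
A# up to E is 6 semitones, a half step narrower than a perfect fifth, so the interval is diminished.

d5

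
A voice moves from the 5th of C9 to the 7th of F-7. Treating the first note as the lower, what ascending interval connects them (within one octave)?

The 5th of C9 is G; the 7th of F-7 is Eb.
G up to Eb is 8 semitones, a half step narrower than a major sixth, so the interval is minor.

minor 6th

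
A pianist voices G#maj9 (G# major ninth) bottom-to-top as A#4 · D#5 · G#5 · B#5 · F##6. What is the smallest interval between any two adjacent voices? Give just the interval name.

major third

Adjacent intervals: A#4→D#5 = perfect fourth; D#5→G#5 = perfect fourth; G#5→B#5 = major third; B#5→F##6 = perfect fifth.
The smallest is G#5 to B#5, a major third (4 semitones).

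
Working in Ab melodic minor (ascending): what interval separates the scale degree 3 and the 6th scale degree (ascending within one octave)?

augmented fourth

Ab melodic minor: Ab Bb Cb Db Eb F G.
The scale degree 3 is Cb and the 6th scale degree is F.
From Cb to F: 6 semitones over a fourth = augmented.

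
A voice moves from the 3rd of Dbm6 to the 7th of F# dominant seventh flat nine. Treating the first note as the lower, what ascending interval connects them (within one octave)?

Dbm6 has Fb as its 3rd, and F# dominant seventh flat nine has E as its 7th.
7 letter names make it a seventh; at 12 semitones (a half step wider than major) the quality is augmented.

augmented seventh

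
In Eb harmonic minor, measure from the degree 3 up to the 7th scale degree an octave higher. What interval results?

A12

Eb harmonic minor: Eb F Gb Ab Bb Cb D.
So we need the interval from Gb up to D.
12 letter names make it a twelfth; at 20 semitones (a half step wider than perfect) the quality is augmented.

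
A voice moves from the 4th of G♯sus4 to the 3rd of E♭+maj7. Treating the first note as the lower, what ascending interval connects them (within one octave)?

G♯sus4 has C♯ as its 4th, and E♭+maj7 has G as its 3rd.
5 letter names make it a fifth; at 6 semitones (a half step narrower than perfect) the quality is diminished.

diminished fifth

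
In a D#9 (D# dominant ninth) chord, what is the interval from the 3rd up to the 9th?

Spelling the chord: D#, F##, A#, C#, E#.
3rd = F##; 9th = E#.
F## up to E# is 10 semitones, a half step narrower than a major seventh, so the interval is minor.

minor 7th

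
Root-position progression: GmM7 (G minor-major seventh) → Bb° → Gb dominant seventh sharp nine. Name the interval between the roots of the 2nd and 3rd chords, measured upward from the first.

The roots are Bb and Gb.
From Bb to Gb: 8 semitones over a sixth = minor.

m6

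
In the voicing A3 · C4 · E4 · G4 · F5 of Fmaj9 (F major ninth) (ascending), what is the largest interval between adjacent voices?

minor seventh

Adjacent intervals: A3→C4 = minor third; C4→E4 = major third; E4→G4 = minor third; G4→F5 = minor seventh.
The largest is G4 to F5, a minor seventh (10 semitones).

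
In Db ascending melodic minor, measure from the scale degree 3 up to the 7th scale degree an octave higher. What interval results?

augmented twelfth

The scale runs Db Eb Fb Gb Ab Bb C.
So we need the interval from Fb up to C.
12 letter names make it a twelfth; at 20 semitones (a half step wider than perfect) the quality is augmented.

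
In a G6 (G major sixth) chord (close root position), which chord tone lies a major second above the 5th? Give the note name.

E

G6 (G major sixth): G B D E.
The 5th is D. A major second above D is E.
E is the chord's 6th.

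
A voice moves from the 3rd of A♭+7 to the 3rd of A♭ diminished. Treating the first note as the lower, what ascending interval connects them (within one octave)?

The 3rd of A♭+7 is C; the 3rd of A♭ diminished is C♭.
From C to C♭: 11 semitones over an octave = diminished.

diminished 8th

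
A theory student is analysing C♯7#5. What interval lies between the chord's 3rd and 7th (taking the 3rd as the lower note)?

d5

Spelling the chord: C♯-E♯-G𝄪-B.
That puts E♯ below B.
5 letter names make it a fifth; at 6 semitones (a half step narrower than perfect) the quality is diminished.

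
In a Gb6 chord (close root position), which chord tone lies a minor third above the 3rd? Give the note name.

Spelling the chord: Gb-Bb-Db-Eb.
The 3rd is Bb. A minor third above Bb is Db.
Db is the chord's 5th.

Db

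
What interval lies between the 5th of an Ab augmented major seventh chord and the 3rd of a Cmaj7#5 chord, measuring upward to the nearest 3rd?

Ab augmented major seventh has E as its 5th, and Cmaj7#5 has E as its 3rd.
From E to E is 0 semitones, exactly the perfect unison.

P1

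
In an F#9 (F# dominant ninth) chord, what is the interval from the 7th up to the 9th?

F#9 is spelled F#, A#, C#, E, G#.
7th = E; 9th = G#.
E up to G# spans 3 letter names and 4 semitones — a major third.

major 3rd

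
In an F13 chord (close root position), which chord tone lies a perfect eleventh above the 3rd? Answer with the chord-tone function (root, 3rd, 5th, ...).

13th

The chord tones of F13 (F dominant thirteenth) are F-A-C-E♭-G-D.
The 3rd is A. A perfect eleventh above A is D.
D is the chord's 13th.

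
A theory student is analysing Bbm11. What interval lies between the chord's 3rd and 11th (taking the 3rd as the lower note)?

major ninth

Spelling the chord: Bb, Db, F, Ab, C, Eb.
That puts Db below Eb.
From Db to Eb is 14 semitones, exactly the major ninth.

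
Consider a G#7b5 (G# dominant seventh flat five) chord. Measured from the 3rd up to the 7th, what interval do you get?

G# dominant seventh flat five is spelled G#–B#–D–F#.
The 3rd is B# and the 7th is F#.
B# up to F# is 6 semitones, a half step narrower than a perfect fifth, so the interval is diminished.
This 3–7 tritone is the characteristic tension at the heart of the dominant sound.

diminished fifth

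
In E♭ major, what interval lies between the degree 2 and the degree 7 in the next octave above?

major thirteenth

Spelling E♭ major: E♭ F G A♭ B♭ C D.
The degree 2 is F and the scale degree 7 (up an octave) is D.
From F to D is 21 semitones, exactly the major thirteenth.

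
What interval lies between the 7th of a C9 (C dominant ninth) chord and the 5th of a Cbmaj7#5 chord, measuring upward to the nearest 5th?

The 7th of C9 (C dominant ninth) is Bb; the 5th of Cbmaj7#5 is G.
From Bb to G is 9 semitones, exactly the major sixth.

major sixth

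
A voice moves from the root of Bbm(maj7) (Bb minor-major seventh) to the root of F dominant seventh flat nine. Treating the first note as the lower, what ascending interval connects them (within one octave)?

perfect fifth

Bbm(maj7) (Bb minor-major seventh) has Bb as its root, and F dominant seventh flat nine has F as its root.
Bb up to F spans 5 letter names and 7 semitones — a perfect fifth.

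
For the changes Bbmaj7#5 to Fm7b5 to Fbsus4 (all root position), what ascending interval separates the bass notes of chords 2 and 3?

The roots are F and Fb.
8 letter names make it an octave; at 11 semitones (a half step narrower than perfect) the quality is diminished.

diminished 8th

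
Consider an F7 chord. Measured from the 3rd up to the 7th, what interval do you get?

diminished 5th

The chord tones of F7 (F dominant seventh) are F A C Eb.
So we need the interval from A up to Eb.
A up to Eb is 6 semitones, a half step narrower than a perfect fifth, so the interval is diminished.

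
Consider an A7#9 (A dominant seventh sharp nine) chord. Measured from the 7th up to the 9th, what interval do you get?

A7#9: A C# E G B#.
That puts G below B#.
3 letter names make it a third; at 5 semitones (a half step wider than major) the quality is augmented.

augmented third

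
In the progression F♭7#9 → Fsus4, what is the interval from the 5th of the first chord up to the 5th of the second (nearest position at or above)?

The 5th of F♭7#9 is C♭; the 5th of Fsus4 is C.
1 letter names make it a unison; at 1 semitone (a half step wider than perfect) the quality is augmented.

augmented unison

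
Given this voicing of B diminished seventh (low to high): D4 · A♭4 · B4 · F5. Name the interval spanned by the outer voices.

minor tenth

The outer voices are D4 and F5.
From D to F: 15 semitones over a tenth = minor.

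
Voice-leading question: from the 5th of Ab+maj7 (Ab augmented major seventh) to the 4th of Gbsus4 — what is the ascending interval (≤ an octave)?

The 5th of Ab+maj7 (Ab augmented major seventh) is E; the 4th of Gbsus4 is Cb.
From E to Cb: 7 semitones over a sixth = diminished.

diminished sixth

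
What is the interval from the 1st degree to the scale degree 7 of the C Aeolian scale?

C natural minor: C D E♭ F G A♭ B♭.
The 1st degree is C and the 7th degree is B♭.
C up to B♭ is 10 semitones, a half step narrower than a major seventh, so the interval is minor.

m7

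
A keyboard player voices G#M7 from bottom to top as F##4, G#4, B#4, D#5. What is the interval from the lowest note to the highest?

m6

The outer voices are F##4 and D#5.
F## up to D# is 8 semitones, a half step narrower than a major sixth, so the interval is minor.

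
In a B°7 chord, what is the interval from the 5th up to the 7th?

minor third

B°7 (B diminished seventh) is spelled B D F Ab.
So we need the interval from F up to Ab.
From F to Ab: 3 semitones over a third = minor.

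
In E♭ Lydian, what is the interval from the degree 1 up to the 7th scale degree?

major seventh

Spelling E♭ Lydian: E♭ F G A B♭ C D.
The degree 1 is E♭ and the 7th degree is D.
E♭ up to D spans 7 letter names and 11 semitones — a major seventh.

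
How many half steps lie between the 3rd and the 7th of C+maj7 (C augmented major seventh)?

7

C+maj7: C, E, G#, B.
E to B is a perfect fifth: 7 semitones.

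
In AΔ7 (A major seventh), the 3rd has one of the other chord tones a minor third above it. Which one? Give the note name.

Spelling the chord: A–C#–E–G#.
The 3rd is C#. A minor third above C# is E.
E is the chord's 5th.

E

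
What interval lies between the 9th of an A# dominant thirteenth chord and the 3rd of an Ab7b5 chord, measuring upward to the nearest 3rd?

The 9th of A# dominant thirteenth is B#; the 3rd of Ab7b5 is C.
2 letter names make it a second; at 0 semitones (a whole step narrower than major) the quality is diminished.

diminished second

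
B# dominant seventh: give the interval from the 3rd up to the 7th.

d5

The chord tones of B#7 are B# D## F## A#.
The 3rd is D## and the 7th is A#.
5 letter names make it a fifth; at 6 semitones (a half step narrower than perfect) the quality is diminished.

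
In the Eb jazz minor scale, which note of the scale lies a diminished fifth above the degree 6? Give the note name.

Gb

The scale is Eb F Gb Ab Bb C D.
The degree 6 is C; a diminished fifth above that is Gb — scale degree 3.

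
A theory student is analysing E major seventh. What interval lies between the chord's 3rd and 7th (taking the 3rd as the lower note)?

E major seventh is spelled E G# B D#.
3rd = G#; 7th = D#.
Counting 5 letters and 7 half steps from G# gives a perfect fifth.

perfect 5th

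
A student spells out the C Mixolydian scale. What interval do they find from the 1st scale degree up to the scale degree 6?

The scale runs C D E F G A Bb.
That puts C below A.
C up to A spans 6 letter names and 9 semitones — a major sixth.

major sixth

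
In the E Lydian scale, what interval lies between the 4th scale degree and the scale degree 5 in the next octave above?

minor ninth

E lydian: E F♯ G♯ A♯ B C♯ D♯.
That puts A♯ below B.
A♯ up to B is 13 semitones, a half step narrower than a major ninth, so the interval is minor.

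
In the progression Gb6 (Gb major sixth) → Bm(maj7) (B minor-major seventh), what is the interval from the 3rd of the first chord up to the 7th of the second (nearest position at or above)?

augmented seventh

The 3rd of Gb6 (Gb major sixth) is Bb; the 7th of Bm(maj7) (B minor-major seventh) is A#.
Bb up to A# is 12 semitones, a half step wider than a major seventh, so the interval is augmented.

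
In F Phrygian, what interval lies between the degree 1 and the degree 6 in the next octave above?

Spelling F Phrygian: F Gb Ab Bb C Db Eb.
The degree 1 is F and the degree 6 (up an octave) is Db.
13 letter names make it a thirteenth; at 20 semitones (a half step narrower than major) the quality is minor.

minor 13th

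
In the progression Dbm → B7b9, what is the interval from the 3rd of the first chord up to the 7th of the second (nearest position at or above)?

The 3rd of Dbm is Fb; the 7th of B7b9 is A.
3 letter names make it a third; at 5 semitones (a half step wider than major) the quality is augmented.

augmented 3rd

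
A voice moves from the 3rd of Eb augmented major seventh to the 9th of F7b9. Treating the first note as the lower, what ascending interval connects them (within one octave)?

diminished octave

The 3rd of Eb augmented major seventh is G; the 9th of F7b9 is Gb.
From G to Gb: 11 semitones over an octave = diminished.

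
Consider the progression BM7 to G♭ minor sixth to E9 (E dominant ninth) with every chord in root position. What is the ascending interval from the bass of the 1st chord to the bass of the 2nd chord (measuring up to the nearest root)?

d6

The roots are B and G♭.
B up to G♭ is 7 semitones, a whole step narrower than a major sixth, so the interval is diminished.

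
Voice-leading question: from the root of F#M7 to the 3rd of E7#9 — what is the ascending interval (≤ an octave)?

The root of F#M7 is F#; the 3rd of E7#9 is G#.
F# up to G# spans 2 letter names and 2 semitones — a major second.

major 2nd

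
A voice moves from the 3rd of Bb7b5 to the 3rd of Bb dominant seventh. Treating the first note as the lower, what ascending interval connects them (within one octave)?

P1

Bb7b5 has D as its 3rd, and Bb dominant seventh has D as its 3rd.
From D to D is 0 semitones, exactly the perfect unison.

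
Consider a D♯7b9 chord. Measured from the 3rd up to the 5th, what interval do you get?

D♯7b9 (D♯ dominant seventh flat nine): D♯, F𝄪, A♯, C♯, E.
The 3rd is F𝄪 and the 5th is A♯.
3 letter names make it a third; at 3 semitones (a half step narrower than major) the quality is minor.

m3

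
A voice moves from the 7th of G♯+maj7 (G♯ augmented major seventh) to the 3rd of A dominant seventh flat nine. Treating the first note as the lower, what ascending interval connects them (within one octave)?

G♯+maj7 (G♯ augmented major seventh) has F𝄪 as its 7th, and A dominant seventh flat nine has C♯ as its 3rd.
From F𝄪 to C♯: 6 semitones over a fifth = diminished.

diminished fifth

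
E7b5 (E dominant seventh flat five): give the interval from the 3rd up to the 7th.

diminished fifth

The chord tones of E dominant seventh flat five are E-G#-Bb-D.
That puts G# below D.
5 letter names make it a fifth; at 6 semitones (a half step narrower than perfect) the quality is diminished.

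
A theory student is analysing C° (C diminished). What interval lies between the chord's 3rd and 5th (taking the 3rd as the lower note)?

minor third

The chord tones of C diminished are C E♭ G♭.
So we need the interval from E♭ up to G♭.
3 letter names make it a third; at 3 semitones (a half step narrower than major) the quality is minor.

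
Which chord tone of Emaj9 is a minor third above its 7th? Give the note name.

F#

The chord tones of E major ninth are E-G♯-B-D♯-F♯.
The 7th is D♯. A minor third above D♯ is F♯.
F♯ is the chord's 9th.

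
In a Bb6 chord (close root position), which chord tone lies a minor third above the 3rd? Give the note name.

F

Bb6: Bb D F G.
The 3rd is D. A minor third above D is F.
F is the chord's 5th.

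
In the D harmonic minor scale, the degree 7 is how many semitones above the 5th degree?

The scale is D E F G A Bb C#.
A up to C# is a major third — 4 semitones.

4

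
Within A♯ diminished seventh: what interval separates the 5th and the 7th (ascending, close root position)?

Spelling the chord: A♯, C♯, E, G.
So we need the interval from E up to G.
3 letter names make it a third; at 3 semitones (a half step narrower than major) the quality is minor.

minor 3rd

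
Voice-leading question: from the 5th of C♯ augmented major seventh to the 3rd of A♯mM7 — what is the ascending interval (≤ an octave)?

C♯ augmented major seventh has G𝄪 as its 5th, and A♯mM7 has C♯ as its 3rd.
G𝄪 up to C♯ is 4 semitones, a half step narrower than a perfect fourth, so the interval is diminished.

diminished fourth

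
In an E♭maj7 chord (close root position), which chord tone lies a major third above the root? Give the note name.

Spelling the chord: E♭, G, B♭, D.
The root is E♭. A major third above E♭ is G.
G is the chord's 3rd.

G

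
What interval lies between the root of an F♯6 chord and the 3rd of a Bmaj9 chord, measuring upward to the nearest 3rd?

The root of F♯6 is F♯; the 3rd of Bmaj9 is D♯.
F♯ up to D♯ spans 6 letter names and 9 semitones — a major sixth.

major sixth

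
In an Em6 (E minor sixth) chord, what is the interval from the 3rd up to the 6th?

augmented 4th

Emin6 is spelled E–G–B–C#.
So we need the interval from G up to C#.
From G to C#: 6 semitones over a fourth = augmented.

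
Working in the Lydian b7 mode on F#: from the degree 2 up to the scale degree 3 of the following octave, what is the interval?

F# lydian dominant: F# G# A# B# C# D# E.
So we need the interval from G# up to A#.
G# up to A# spans 9 letter names and 14 semitones — a major ninth.

major ninth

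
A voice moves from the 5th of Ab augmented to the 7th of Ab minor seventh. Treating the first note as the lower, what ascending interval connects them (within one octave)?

diminished third

Ab augmented has E as its 5th, and Ab minor seventh has Gb as its 7th.
E up to Gb is 2 semitones, a whole step narrower than a major third, so the interval is diminished.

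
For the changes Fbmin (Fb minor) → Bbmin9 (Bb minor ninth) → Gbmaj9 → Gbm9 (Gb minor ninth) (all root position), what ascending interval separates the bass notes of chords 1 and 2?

augmented fourth

The roots are Fb and Bb.
4 letter names make it a fourth; at 6 semitones (a half step wider than perfect) the quality is augmented.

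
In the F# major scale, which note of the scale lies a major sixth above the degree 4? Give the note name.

The scale is F# G# A# B C# D# E#.
The degree 4 is B; a major sixth above that is G# — scale degree 2.

G#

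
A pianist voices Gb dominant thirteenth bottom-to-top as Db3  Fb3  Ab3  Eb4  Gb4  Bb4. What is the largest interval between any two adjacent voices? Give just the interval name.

perfect fifth

Adjacent intervals: Db3→Fb3 = minor third; Fb3→Ab3 = major third; Ab3→Eb4 = perfect fifth; Eb4→Gb4 = minor third; Gb4→Bb4 = major third.
The largest is Ab3 to Eb4, a perfect fifth (7 semitones).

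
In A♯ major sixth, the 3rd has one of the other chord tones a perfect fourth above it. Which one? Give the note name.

F##

A♯6 (A♯ major sixth) is spelled A♯–C𝄪–E♯–F𝄪.
The 3rd is C𝄪. A perfect fourth above C𝄪 is F𝄪.
F𝄪 is the chord's 6th.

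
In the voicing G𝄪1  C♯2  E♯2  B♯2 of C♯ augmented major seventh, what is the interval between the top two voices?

perfect fifth

Those voices are E♯2 and B♯2.
Counting 5 letters and 7 half steps from E♯ gives a perfect fifth.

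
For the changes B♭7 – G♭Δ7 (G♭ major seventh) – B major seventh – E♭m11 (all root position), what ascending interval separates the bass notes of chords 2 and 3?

augmented 3rd

The roots are G♭ and B.
From G♭ to B: 5 semitones over a third = augmented.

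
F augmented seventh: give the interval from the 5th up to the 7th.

Spelling the chord: F-A-C#-Eb.
That puts C# below Eb.
C# up to Eb is 2 semitones, a whole step narrower than a major third, so the interval is diminished.

diminished third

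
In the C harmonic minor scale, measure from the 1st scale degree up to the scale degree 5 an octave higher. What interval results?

The scale runs C D Eb F G Ab B.
1st scale degree = C; scale degree 5 (up an octave) = G.
From C to G is 19 semitones, exactly the perfect twelfth.

perfect twelfth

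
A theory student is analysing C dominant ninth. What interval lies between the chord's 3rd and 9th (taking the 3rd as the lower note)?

minor 7th

Spelling the chord: C–E–G–Bb–D.
That puts E below D.
From E to D: 10 semitones over a seventh = minor.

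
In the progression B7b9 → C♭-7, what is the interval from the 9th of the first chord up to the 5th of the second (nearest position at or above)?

The 9th of B7b9 is C; the 5th of C♭-7 is G♭.
5 letter names make it a fifth; at 6 semitones (a half step narrower than perfect) the quality is diminished.

diminished fifth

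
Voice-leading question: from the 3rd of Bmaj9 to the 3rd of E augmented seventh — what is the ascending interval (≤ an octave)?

Bmaj9 has D♯ as its 3rd, and E augmented seventh has G♯ as its 3rd.
From D♯ to G♯ is 5 semitones, exactly the perfect fourth.

perfect fourth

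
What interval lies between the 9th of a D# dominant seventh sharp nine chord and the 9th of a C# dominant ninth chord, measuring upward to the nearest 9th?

The 9th of D# dominant seventh sharp nine is E##; the 9th of C# dominant ninth is D#.
7 letter names make it a seventh; at 9 semitones (a whole step narrower than major) the quality is diminished.

diminished seventh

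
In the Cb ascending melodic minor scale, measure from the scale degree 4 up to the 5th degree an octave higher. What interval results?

major ninth

Spelling the Cb ascending melodic minor scale: Cb Db Ebb Fb Gb Ab Bb.
The scale degree 4 is Fb and the degree 5 (up an octave) is Gb.
Fb up to Gb spans 9 letter names and 14 semitones — a major ninth.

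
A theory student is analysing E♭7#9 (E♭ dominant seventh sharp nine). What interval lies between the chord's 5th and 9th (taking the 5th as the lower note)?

A5

E♭7#9 (E♭ dominant seventh sharp nine) is spelled E♭, G, B♭, D♭, F♯.
5th = B♭; 9th = F♯.
B♭ up to F♯ is 8 semitones, a half step wider than a perfect fifth, so the interval is augmented.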